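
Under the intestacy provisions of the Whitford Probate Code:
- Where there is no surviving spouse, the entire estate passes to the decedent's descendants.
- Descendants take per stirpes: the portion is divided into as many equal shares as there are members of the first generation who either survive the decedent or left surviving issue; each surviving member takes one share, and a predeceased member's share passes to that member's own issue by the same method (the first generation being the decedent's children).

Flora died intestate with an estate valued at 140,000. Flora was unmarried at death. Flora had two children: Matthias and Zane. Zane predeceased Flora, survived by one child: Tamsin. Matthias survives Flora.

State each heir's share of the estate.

Matthias: 70,000; Tamsin: 70,000

The entire 140,000 passes to the descendants.
That amount (140,000) is divided into 2 shares of 70,000: Matthias takes 70,000; Zane's 70,000 share passes to Zane's issue.
Zane's share (70,000) passes entirely to Tamsin.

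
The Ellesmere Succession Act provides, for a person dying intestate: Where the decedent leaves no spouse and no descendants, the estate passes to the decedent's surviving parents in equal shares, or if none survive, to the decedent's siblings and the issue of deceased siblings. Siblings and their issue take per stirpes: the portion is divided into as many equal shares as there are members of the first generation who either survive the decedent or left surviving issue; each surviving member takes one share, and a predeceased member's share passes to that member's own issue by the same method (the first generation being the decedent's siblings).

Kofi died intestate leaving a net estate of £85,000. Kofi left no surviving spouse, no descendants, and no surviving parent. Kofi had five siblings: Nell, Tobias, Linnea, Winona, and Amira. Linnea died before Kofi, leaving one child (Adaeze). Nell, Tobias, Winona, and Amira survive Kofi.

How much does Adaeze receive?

Adaeze receives £17,000.

The entire £85,000 passes to the siblings and their issue.
That amount (£85,000) is divided into 5 shares of £17,000: Nell, Tobias, Winona, and Amira each take £17,000; Linnea's £17,000 share passes to Linnea's issue.
Linnea's share (£17,000) passes entirely to Adaeze.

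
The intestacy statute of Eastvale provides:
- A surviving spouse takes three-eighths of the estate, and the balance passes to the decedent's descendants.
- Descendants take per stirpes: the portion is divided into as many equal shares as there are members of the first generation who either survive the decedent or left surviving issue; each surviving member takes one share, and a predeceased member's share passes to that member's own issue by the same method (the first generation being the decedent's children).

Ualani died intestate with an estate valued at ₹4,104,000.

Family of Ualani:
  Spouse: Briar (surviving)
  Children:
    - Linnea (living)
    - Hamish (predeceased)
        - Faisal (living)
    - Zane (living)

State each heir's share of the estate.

Briar: ₹1,539,000; Linnea: ₹855,000; Faisal: ₹855,000; Zane: ₹855,000

Briar takes three-eighths of ₹4,104,000 = ₹1,539,000. The remaining ₹2,565,000 passes to the descendants.
The descendants' portion (₹2,565,000) is divided into 3 shares of ₹855,000: Linnea and Zane each take ₹855,000; Hamish's ₹855,000 share passes to Hamish's issue.
Hamish's share (₹855,000) passes entirely to Faisal.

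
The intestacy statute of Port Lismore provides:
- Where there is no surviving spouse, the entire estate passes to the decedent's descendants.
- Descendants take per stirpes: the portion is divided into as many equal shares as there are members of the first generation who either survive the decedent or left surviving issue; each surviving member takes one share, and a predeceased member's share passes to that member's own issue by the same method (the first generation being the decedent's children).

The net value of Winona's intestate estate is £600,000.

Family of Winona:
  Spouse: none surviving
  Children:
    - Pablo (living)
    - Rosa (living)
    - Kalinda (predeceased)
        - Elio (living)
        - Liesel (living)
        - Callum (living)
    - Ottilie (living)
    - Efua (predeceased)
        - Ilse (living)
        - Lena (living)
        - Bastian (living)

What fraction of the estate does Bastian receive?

The entire £600,000 passes to the descendants.
That amount (£600,000) is divided into 5 shares of £120,000: Pablo, Rosa, and Ottilie each take £120,000; Kalinda's £120,000 share passes to Kalinda's issue; Efua's £120,000 share passes to Efua's issue.
Kalinda's share (£120,000) is divided into 3 shares of £40,000: Elio, Liesel, and Callum each take £40,000.
Efua's share (£120,000) is divided into 3 shares of £40,000: Ilse, Lena, and Bastian each take £40,000.

Bastian receives 1/15 of the estate.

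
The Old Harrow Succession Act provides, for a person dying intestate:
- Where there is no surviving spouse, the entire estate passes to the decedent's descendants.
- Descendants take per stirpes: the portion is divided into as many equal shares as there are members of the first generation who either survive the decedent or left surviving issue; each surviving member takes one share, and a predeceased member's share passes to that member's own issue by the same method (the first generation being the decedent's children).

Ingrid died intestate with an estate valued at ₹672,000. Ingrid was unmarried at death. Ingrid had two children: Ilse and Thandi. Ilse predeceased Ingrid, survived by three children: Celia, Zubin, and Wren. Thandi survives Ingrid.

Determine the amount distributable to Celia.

Celia receives ₹112,000.

The entire ₹672,000 passes to the descendants.
That amount (₹672,000) is divided into 2 shares of ₹336,000: Thandi takes ₹336,000; Ilse's ₹336,000 share passes to Ilse's issue.
Ilse's share (₹336,000) is divided into 3 shares of ₹112,000: Celia, Zubin, and Wren each take ₹112,000.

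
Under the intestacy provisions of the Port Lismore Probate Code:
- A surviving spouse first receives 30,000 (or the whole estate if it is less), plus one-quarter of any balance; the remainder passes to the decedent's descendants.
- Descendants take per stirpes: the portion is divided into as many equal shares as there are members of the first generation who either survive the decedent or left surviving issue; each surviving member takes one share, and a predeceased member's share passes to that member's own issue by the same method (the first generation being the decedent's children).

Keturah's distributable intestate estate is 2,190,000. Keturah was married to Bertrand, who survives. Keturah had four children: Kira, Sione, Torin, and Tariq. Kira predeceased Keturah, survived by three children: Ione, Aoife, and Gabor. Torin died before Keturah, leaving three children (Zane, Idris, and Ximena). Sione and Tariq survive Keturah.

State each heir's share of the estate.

Bertrand first takes 30,000, leaving a balance of 2,160,000. Bertrand then takes one-quarter of the balance (540,000), for a total of 570,000. The remaining 1,620,000 passes to the descendants.
The descendants' portion (1,620,000) is divided into 4 shares of 405,000: Sione and Tariq each take 405,000; Kira's 405,000 share passes to Kira's issue; Torin's 405,000 share passes to Torin's issue.
Kira's share (405,000) is divided into 3 shares of 135,000: Ione, Aoife, and Gabor each take 135,000.
Torin's share (405,000) is divided into 3 shares of 135,000: Zane, Idris, and Ximena each take 135,000.

Bertrand: 570,000; Ione: 135,000; Aoife: 135,000; Gabor: 135,000; Sione: 405,000; Zane: 135,000; Idris: 135,000; Ximena: 135,000; Tariq: 405,000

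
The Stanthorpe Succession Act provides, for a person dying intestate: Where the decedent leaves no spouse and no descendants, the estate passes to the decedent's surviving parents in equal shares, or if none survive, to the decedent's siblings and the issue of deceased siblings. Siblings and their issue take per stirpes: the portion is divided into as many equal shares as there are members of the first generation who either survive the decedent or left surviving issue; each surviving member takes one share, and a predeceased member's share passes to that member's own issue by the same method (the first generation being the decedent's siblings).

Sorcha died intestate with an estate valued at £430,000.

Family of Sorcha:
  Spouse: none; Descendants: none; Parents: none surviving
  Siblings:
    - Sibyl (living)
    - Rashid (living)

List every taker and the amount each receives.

Sibyl: £215,000; Rashid: £215,000

The entire £430,000 passes to the siblings and their issue.
That amount (£430,000) is divided into 2 shares of £215,000: Sibyl and Rashid each take £215,000.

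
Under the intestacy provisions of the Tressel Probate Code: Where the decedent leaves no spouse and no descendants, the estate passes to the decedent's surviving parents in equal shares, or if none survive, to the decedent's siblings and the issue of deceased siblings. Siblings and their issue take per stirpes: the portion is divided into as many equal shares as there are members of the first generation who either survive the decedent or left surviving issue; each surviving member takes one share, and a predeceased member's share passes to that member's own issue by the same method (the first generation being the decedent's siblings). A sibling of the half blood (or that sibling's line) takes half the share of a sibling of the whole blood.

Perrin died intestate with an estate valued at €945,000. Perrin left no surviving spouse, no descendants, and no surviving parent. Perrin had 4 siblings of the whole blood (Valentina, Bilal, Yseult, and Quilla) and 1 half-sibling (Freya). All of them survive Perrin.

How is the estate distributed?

Valentina: €210,000; Bilal: €210,000; Yseult: €210,000; Quilla: €210,000; Freya: €105,000

The entire €945,000 passes to the siblings and their issue.
Counting each half-blood sibling's line as half a unit, there are 9/2 units in €945,000, so one unit is €210,000. Whole-blood lines (Valentina, Bilal, Yseult, and Quilla) take €210,000 each; half-blood lines (Freya) take €105,000 each.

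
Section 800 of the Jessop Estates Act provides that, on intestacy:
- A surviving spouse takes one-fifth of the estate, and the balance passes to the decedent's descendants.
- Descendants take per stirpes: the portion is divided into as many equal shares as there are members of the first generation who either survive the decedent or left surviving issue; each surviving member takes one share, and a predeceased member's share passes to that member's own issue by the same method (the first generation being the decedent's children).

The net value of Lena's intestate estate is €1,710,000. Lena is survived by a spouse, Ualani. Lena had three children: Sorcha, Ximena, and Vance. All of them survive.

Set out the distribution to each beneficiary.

Ualani takes one-fifth of €1,710,000 = €342,000. The remaining €1,368,000 passes to the descendants.
The descendants' portion (€1,368,000) is divided into 3 shares of €456,000: Sorcha, Ximena, and Vance each take €456,000.

Ualani: €342,000; Sorcha: €456,000; Ximena: €456,000; Vance: €456,000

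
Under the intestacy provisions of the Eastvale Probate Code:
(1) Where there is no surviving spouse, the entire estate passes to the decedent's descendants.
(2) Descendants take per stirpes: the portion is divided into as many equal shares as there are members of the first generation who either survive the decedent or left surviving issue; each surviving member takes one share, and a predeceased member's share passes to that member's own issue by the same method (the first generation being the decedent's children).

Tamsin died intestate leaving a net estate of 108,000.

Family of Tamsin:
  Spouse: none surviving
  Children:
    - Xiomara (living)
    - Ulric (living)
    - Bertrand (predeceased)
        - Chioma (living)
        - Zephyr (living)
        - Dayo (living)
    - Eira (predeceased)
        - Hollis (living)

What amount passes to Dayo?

Dayo receives 9,000.

The entire 108,000 passes to the descendants.
That amount (108,000) is divided into 4 shares of 27,000: Xiomara and Ulric each take 27,000; Bertrand's 27,000 share passes to Bertrand's issue; Eira's 27,000 share passes to Eira's issue.
Bertrand's share (27,000) is divided into 3 shares of 9,000: Chioma, Zephyr, and Dayo each take 9,000.
Eira's share (27,000) passes entirely to Hollis.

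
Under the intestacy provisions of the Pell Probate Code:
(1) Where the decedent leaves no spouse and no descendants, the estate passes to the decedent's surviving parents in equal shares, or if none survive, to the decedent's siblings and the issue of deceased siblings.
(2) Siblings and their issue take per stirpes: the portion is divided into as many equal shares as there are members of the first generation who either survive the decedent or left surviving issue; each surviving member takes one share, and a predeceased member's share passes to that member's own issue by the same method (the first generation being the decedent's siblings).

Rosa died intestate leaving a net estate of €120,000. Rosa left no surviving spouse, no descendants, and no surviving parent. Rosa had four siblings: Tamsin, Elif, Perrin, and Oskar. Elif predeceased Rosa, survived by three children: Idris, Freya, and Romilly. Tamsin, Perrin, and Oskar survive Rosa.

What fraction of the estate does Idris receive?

Idris receives 1/12 of the estate.

The entire €120,000 passes to the siblings and their issue.
That amount (€120,000) is divided into 4 shares of €30,000: Tamsin, Perrin, and Oskar each take €30,000; Elif's €30,000 share passes to Elif's issue.
Elif's share (€30,000) is divided into 3 shares of €10,000: Idris, Freya, and Romilly each take €10,000.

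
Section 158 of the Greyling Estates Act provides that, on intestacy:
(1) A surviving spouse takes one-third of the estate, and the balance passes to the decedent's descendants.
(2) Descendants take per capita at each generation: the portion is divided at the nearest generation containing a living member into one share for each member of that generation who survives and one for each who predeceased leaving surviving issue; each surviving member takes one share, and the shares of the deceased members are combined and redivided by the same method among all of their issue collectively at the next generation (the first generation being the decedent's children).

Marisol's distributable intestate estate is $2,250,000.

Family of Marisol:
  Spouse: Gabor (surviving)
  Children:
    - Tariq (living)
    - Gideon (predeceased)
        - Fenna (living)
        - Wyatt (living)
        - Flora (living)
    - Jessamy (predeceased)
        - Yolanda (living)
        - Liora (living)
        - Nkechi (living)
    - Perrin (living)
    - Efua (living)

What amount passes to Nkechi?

Gabor takes one-third of $2,250,000 = $750,000. The remaining $1,500,000 passes to the descendants.
The descendants' portion ($1,500,000) is divided at the children's generation into 5 shares of $300,000. Tariq, Perrin, and Efua each take $300,000. The 2 shares of the deceased (Gideon and Jessamy) are combined into a pool of $600,000.
That pool ($600,000) is divided at the grandchildren's generation equally among Fenna, Wyatt, Flora, Yolanda, Liora, and Nkechi: $100,000 each.

Nkechi receives $100,000.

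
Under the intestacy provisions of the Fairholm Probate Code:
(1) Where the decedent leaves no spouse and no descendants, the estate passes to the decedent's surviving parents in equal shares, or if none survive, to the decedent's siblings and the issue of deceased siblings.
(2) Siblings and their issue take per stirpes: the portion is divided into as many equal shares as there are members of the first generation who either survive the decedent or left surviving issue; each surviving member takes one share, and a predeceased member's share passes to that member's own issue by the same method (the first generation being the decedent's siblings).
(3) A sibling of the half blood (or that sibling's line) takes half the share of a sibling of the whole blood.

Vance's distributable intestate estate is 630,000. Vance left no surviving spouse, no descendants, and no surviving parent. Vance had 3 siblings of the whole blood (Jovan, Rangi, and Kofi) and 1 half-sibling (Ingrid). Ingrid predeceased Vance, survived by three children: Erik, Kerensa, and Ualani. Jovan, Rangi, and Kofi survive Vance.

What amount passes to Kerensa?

The entire 630,000 passes to the siblings and their issue.
Counting each half-blood sibling's line as half a unit, there are 7/2 units in 630,000, so one unit is 180,000. Whole-blood lines (Jovan, Rangi, and Kofi) take 180,000 each; half-blood lines (Ingrid) take 90,000 each.
Ingrid's share (90,000) is divided into 3 shares of 30,000: Erik, Kerensa, and Ualani each take 30,000.

Kerensa receives 30,000.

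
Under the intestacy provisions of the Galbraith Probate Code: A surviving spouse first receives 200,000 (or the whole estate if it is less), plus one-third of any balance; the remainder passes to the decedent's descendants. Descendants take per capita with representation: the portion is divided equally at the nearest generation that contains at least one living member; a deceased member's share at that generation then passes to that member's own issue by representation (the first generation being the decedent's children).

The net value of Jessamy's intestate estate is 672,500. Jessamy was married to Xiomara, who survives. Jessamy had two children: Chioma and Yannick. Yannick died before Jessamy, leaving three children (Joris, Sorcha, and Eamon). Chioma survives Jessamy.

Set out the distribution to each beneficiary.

Xiomara first takes 200,000, leaving a balance of 472,500. Xiomara then takes one-third of the balance (157,500), for a total of 357,500. The remaining 315,000 passes to the descendants.
The descendants' portion (315,000) is divided into 2 shares of 157,500: Chioma takes 157,500; Yannick's 157,500 share passes to Yannick's issue.
Yannick's share (157,500) is divided into 3 shares of 52,500: Joris, Sorcha, and Eamon each take 52,500.

Xiomara: 357,500; Chioma: 157,500; Joris: 52,500; Sorcha: 52,500; Eamon: 52,500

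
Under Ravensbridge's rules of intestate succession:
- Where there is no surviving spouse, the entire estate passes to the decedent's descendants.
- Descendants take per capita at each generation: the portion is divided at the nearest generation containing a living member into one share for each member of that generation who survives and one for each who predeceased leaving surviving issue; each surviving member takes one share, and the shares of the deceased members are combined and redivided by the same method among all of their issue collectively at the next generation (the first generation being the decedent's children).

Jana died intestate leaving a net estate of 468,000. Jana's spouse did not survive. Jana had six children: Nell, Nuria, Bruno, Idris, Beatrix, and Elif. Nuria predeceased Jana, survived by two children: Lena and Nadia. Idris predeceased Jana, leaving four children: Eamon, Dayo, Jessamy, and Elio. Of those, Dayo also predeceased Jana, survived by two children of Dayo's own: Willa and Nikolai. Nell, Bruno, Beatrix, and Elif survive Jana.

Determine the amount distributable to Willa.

Willa receives 13,000.

The entire 468,000 passes to the descendants.
That amount (468,000) is divided at the children's generation into 6 shares of 78,000. Nell, Bruno, Beatrix, and Elif each take 78,000. The 2 shares of the deceased (Nuria and Idris) are combined into a pool of 156,000.
That pool (156,000) is divided at the grandchildren's generation into 6 shares of 26,000. Lena, Nadia, Eamon, Jessamy, and Elio each take 26,000. The remaining share for the deceased Dayo (26,000) is carried to the next generation.
That pool (26,000) is divided at the great-grandchildren's generation equally among Willa and Nikolai: 13,000 each.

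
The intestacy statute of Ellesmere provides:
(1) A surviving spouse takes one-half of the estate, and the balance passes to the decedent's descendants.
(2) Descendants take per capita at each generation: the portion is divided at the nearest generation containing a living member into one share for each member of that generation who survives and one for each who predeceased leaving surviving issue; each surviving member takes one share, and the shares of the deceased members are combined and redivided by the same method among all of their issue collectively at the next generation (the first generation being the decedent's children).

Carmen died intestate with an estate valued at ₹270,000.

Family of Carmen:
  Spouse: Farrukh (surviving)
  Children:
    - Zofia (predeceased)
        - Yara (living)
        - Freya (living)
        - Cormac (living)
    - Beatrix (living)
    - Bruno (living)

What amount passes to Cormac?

Cormac receives ₹15,000.

Farrukh takes one-half of ₹270,000 = ₹135,000. The remaining ₹135,000 passes to the descendants.
The descendants' portion (₹135,000) is divided at the children's generation into 3 shares of ₹45,000. Beatrix and Bruno each take ₹45,000. The remaining share for the deceased Zofia (₹45,000) is carried to the next generation.
That pool (₹45,000) is divided at the grandchildren's generation equally among Yara, Freya, and Cormac: ₹15,000 each.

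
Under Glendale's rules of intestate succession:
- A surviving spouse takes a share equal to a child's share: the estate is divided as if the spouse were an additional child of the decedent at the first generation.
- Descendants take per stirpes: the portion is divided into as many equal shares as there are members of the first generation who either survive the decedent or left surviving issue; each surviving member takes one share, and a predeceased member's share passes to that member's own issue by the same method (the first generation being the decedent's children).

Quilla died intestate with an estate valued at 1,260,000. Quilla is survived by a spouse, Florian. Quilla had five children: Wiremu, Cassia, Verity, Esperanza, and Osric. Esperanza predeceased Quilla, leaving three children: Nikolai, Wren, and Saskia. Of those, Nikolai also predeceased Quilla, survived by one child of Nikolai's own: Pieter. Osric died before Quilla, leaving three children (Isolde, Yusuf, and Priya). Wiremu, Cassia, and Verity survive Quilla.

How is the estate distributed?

The spouse counts as an additional share at the children's level, so there are 6 primary shares of 210,000. Florian takes one such share (210,000).
The children's combined portion (1,050,000) is divided into 5 shares of 210,000: Wiremu, Cassia, and Verity each take 210,000; Esperanza's 210,000 share passes to Esperanza's issue; Osric's 210,000 share passes to Osric's issue.
Esperanza's share (210,000) is divided into 3 shares of 70,000: Wren and Saskia each take 70,000; Nikolai's 70,000 share passes to Nikolai's issue.
Nikolai's share (70,000) passes entirely to Pieter.
Osric's share (210,000) is divided into 3 shares of 70,000: Isolde, Yusuf, and Priya each take 70,000.

Florian: 210,000; Wiremu: 210,000; Cassia: 210,000; Verity: 210,000; Pieter: 70,000; Wren: 70,000; Saskia: 70,000; Isolde: 70,000; Yusuf: 70,000; Priya: 70,000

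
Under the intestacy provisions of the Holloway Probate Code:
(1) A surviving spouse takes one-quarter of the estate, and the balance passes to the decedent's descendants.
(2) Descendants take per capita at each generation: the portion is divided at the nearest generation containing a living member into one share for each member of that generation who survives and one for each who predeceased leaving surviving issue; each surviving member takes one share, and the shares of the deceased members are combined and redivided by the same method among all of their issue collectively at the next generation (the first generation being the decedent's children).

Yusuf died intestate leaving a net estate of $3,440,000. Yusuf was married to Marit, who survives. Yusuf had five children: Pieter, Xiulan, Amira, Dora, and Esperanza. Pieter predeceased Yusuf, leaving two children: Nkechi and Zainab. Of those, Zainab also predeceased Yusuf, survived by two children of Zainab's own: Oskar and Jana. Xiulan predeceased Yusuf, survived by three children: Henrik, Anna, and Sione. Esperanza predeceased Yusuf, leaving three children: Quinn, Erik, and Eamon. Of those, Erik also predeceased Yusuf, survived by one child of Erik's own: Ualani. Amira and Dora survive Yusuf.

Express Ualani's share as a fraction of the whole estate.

Marit takes one-quarter of $3,440,000 = $860,000. The remaining $2,580,000 passes to the descendants.
The descendants' portion ($2,580,000) is divided at the children's generation into 5 shares of $516,000. Amira and Dora each take $516,000. The 3 shares of the deceased (Pieter, Xiulan, and Esperanza) are combined into a pool of $1,548,000.
That pool ($1,548,000) is divided at the grandchildren's generation into 8 shares of $193,500. Nkechi, Henrik, Anna, Sione, Quinn, and Eamon each take $193,500. The 2 shares of the deceased (Zainab and Erik) are combined into a pool of $387,000.
That pool ($387,000) is divided at the great-grandchildren's generation equally among Oskar, Jana, and Ualani: $129,000 each.

Ualani receives 3/80 of the estate.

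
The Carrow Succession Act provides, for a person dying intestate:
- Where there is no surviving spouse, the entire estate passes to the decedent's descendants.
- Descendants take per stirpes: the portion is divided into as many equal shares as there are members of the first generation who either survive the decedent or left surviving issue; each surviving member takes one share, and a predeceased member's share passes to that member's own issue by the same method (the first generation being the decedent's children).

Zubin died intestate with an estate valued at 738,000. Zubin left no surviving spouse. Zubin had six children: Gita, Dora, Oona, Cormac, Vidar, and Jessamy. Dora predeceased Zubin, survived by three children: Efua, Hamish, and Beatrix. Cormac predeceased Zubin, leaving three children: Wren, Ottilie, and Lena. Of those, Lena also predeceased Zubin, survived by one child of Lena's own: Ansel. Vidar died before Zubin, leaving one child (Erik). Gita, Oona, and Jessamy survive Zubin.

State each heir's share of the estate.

Gita: 123,000; Efua: 41,000; Hamish: 41,000; Beatrix: 41,000; Oona: 123,000; Wren: 41,000; Ottilie: 41,000; Ansel: 41,000; Erik: 123,000; Jessamy: 123,000

The entire 738,000 passes to the descendants.
That amount (738,000) is divided into 6 shares of 123,000: Gita, Oona, and Jessamy each take 123,000; Dora's 123,000 share passes to Dora's issue; Cormac's 123,000 share passes to Cormac's issue; Vidar's 123,000 share passes to Vidar's issue.
Dora's share (123,000) is divided into 3 shares of 41,000: Efua, Hamish, and Beatrix each take 41,000.
Cormac's share (123,000) is divided into 3 shares of 41,000: Wren and Ottilie each take 41,000; Lena's 41,000 share passes to Lena's issue.
Lena's share (41,000) passes entirely to Ansel.
Vidar's share (123,000) passes entirely to Erik.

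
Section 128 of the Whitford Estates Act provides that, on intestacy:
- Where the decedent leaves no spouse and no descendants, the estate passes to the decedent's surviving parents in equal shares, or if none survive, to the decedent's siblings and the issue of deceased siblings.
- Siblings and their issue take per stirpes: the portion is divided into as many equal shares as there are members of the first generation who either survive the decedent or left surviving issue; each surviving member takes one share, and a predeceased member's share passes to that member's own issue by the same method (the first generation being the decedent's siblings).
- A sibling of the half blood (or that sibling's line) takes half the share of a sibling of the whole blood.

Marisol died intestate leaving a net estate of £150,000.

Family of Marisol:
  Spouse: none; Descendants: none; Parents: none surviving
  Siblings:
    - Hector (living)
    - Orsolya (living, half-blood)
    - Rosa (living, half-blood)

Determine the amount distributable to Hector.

Hector receives £75,000.

The entire £150,000 passes to the siblings and their issue.
Counting each half-blood sibling's line as half a unit, there are 2 units in £150,000, so one unit is £75,000. Whole-blood lines (Hector) take £75,000 each; half-blood lines (Orsolya and Rosa) take £37,500 each.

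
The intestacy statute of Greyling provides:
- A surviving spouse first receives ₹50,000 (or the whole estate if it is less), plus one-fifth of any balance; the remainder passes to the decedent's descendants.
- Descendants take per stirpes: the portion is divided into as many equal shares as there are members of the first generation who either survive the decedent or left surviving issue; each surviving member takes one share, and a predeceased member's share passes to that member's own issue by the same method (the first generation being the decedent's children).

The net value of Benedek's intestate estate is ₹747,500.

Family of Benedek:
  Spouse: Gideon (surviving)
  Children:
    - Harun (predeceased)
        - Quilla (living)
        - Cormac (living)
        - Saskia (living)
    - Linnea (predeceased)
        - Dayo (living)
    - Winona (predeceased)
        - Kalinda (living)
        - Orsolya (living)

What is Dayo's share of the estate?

Gideon first takes ₹50,000, leaving a balance of ₹697,500. Gideon then takes one-fifth of the balance (₹139,500), for a total of ₹189,500. The remaining ₹558,000 passes to the descendants.
The descendants' portion (₹558,000) is divided into 3 shares of ₹186,000: Harun's ₹186,000 share passes to Harun's issue; Linnea's ₹186,000 share passes to Linnea's issue; Winona's ₹186,000 share passes to Winona's issue.
Harun's share (₹186,000) is divided into 3 shares of ₹62,000: Quilla, Cormac, and Saskia each take ₹62,000.
Linnea's share (₹186,000) passes entirely to Dayo.
Winona's share (₹186,000) is divided into 2 shares of ₹93,000: Kalinda and Orsolya each take ₹93,000.

Dayo receives ₹186,000.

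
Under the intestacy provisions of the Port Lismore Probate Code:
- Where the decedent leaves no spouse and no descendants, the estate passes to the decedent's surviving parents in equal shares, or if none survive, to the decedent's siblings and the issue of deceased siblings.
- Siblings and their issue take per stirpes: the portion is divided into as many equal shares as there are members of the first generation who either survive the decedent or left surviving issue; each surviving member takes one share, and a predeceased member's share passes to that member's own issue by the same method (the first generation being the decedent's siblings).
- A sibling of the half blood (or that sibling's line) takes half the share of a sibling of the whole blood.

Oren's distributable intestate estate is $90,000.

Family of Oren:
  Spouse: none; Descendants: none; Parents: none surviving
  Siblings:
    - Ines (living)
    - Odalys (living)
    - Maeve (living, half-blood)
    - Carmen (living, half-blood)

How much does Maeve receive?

The entire $90,000 passes to the siblings and their issue.
Counting each half-blood sibling's line as half a unit, there are 3 units in $90,000, so one unit is $30,000. Whole-blood lines (Ines and Odalys) take $30,000 each; half-blood lines (Maeve and Carmen) take $15,000 each.

Maeve receives $15,000.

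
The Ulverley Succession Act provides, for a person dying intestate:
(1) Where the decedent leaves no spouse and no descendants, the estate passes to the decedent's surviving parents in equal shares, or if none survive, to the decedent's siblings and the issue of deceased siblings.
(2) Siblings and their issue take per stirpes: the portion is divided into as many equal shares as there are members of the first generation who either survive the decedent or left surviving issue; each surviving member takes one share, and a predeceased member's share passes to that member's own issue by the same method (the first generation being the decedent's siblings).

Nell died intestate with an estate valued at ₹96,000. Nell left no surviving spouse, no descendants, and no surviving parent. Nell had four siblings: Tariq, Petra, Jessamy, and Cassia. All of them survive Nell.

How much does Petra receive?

The entire ₹96,000 passes to the siblings and their issue.
That amount (₹96,000) is divided into 4 shares of ₹24,000: Tariq, Petra, Jessamy, and Cassia each take ₹24,000.

Petra receives ₹24,000.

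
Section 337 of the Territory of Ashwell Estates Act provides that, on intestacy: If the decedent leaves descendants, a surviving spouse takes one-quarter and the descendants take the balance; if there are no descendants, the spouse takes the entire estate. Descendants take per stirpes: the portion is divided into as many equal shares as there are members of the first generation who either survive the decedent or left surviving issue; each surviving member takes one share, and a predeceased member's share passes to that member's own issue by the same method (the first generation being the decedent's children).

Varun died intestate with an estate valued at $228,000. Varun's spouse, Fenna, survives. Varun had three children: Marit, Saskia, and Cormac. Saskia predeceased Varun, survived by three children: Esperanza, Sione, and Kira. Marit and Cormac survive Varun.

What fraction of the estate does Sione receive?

Sione receives 1/12 of the estate.

Fenna takes one-quarter of $228,000 = $57,000. The remaining $171,000 passes to the descendants.
The descendants' portion ($171,000) is divided into 3 shares of $57,000: Marit and Cormac each take $57,000; Saskia's $57,000 share passes to Saskia's issue.
Saskia's share ($57,000) is divided into 3 shares of $19,000: Esperanza, Sione, and Kira each take $19,000.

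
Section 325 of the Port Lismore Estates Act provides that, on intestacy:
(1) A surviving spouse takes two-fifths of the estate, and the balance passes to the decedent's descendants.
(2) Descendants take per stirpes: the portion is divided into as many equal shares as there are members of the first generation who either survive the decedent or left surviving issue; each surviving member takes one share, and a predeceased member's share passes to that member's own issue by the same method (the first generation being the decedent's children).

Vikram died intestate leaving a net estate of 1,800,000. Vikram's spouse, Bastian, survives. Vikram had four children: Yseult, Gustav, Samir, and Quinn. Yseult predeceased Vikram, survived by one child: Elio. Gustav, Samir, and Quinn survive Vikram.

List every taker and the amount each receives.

Bastian takes two-fifths of 1,800,000 = 720,000. The remaining 1,080,000 passes to the descendants.
The descendants' portion (1,080,000) is divided into 4 shares of 270,000: Gustav, Samir, and Quinn each take 270,000; Yseult's 270,000 share passes to Yseult's issue.
Yseult's share (270,000) passes entirely to Elio.

Bastian: 720,000; Elio: 270,000; Gustav: 270,000; Samir: 270,000; Quinn: 270,000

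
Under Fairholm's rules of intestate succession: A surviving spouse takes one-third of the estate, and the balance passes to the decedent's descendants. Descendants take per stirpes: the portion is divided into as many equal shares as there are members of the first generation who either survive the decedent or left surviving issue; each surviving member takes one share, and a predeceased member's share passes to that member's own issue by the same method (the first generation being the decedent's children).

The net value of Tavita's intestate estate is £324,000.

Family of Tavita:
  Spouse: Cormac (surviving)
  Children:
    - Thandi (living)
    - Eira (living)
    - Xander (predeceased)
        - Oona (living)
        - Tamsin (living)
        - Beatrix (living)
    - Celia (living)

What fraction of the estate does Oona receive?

Cormac takes one-third of £324,000 = £108,000. The remaining £216,000 passes to the descendants.
The descendants' portion (£216,000) is divided into 4 shares of £54,000: Thandi, Eira, and Celia each take £54,000; Xander's £54,000 share passes to Xander's issue.
Xander's share (£54,000) is divided into 3 shares of £18,000: Oona, Tamsin, and Beatrix each take £18,000.

Oona receives 1/18 of the estate.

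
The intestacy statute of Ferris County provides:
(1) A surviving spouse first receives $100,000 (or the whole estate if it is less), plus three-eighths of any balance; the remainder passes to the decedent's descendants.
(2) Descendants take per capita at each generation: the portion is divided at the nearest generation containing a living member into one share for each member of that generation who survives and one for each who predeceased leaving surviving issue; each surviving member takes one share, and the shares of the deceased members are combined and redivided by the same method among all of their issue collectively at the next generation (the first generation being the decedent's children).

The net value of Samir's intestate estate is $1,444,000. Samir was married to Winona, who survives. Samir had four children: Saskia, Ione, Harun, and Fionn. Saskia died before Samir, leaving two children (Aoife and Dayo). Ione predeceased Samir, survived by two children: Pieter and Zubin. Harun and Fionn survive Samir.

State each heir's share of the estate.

Winona: $604,000; Aoife: $105,000; Dayo: $105,000; Pieter: $105,000; Zubin: $105,000; Harun: $210,000; Fionn: $210,000

Winona first takes $100,000, leaving a balance of $1,344,000. Winona then takes three-eighths of the balance ($504,000), for a total of $604,000. The remaining $840,000 passes to the descendants.
The descendants' portion ($840,000) is divided at the children's generation into 4 shares of $210,000. Harun and Fionn each take $210,000. The 2 shares of the deceased (Saskia and Ione) are combined into a pool of $420,000.
That pool ($420,000) is divided at the grandchildren's generation equally among Aoife, Dayo, Pieter, and Zubin: $105,000 each.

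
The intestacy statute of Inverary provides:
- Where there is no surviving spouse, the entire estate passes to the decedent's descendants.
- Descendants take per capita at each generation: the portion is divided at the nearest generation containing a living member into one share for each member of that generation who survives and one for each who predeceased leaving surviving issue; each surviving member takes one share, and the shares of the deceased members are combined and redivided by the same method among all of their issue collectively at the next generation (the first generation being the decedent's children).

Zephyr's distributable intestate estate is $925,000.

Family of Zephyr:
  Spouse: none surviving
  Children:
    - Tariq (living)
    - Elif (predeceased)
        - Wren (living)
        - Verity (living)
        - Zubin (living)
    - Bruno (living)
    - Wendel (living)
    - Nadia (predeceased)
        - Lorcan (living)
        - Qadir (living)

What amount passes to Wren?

The entire $925,000 passes to the descendants.
That amount ($925,000) is divided at the children's generation into 5 shares of $185,000. Tariq, Bruno, and Wendel each take $185,000. The 2 shares of the deceased (Elif and Nadia) are combined into a pool of $370,000.
That pool ($370,000) is divided at the grandchildren's generation equally among Wren, Verity, Zubin, Lorcan, and Qadir: $74,000 each.

Wren receives $74,000.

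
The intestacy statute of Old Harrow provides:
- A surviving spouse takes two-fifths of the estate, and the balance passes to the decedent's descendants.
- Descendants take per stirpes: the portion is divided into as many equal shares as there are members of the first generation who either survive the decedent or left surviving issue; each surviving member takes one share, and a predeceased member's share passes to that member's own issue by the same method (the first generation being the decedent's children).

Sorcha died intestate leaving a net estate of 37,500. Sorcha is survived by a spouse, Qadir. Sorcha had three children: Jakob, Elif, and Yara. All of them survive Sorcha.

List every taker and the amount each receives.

Qadir takes two-fifths of 37,500 = 15,000. The remaining 22,500 passes to the descendants.
The descendants' portion (22,500) is divided into 3 shares of 7,500: Jakob, Elif, and Yara each take 7,500.

Qadir: 15,000; Jakob: 7,500; Elif: 7,500; Yara: 7,500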